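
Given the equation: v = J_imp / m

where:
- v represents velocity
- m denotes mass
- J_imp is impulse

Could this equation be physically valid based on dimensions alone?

Yes

v (velocity) has dimensions [L T^-1].
m (mass) has dimensions [M].
J_imp (impulse) has dimensions [L M T^-1].

Left side: [L T^-1]
Right side: [L T^-1]

Both sides have the same dimensions, so the equation is dimensionally consistent.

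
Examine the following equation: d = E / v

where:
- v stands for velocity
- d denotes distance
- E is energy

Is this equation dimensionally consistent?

No

v (velocity) has dimensions [L T^-1].
d (distance) has dimensions [L].
E (energy) has dimensions [L^2 M T^-2].

Left side: [L]
Right side: [L M T^-1]

The two sides have different dimensions, so the equation is NOT dimensionally consistent.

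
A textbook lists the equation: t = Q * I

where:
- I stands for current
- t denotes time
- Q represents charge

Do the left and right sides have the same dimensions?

No

I (current) has dimensions [I].
t (time) has dimensions [T].
Q (charge) has dimensions [I T].

Left side: [T]
Right side: [I^2 T]

The two sides have different dimensions, so the equation is NOT dimensionally consistent.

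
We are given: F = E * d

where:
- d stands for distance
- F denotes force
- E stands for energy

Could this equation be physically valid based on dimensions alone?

No

d (distance) has dimensions [L].
F (force) has dimensions [L M T^-2].
E (energy) has dimensions [L^2 M T^-2].

Left side: [L M T^-2]
Right side: [L^3 M T^-2]

The two sides have different dimensions, so the equation is NOT dimensionally consistent.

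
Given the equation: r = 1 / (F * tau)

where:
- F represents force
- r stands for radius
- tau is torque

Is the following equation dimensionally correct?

No

F (force) has dimensions [L M T^-2].
r (radius) has dimensions [L].
tau (torque) has dimensions [L^2 M T^-2].

Left side: [L]
Right side: [L^-3 M^-2 T^4]

The two sides have different dimensions, so the equation is NOT dimensionally consistent.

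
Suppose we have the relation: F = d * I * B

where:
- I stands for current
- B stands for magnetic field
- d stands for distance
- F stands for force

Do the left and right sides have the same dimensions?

Yes

I (current) has dimensions [I].
B (magnetic field) has dimensions [I^-1 M T^-2].
d (distance) has dimensions [L].
F (force) has dimensions [L M T^-2].

Left side: [L M T^-2]
Right side: [L M T^-2]

Both sides have the same dimensions, so the equation is dimensionally consistent.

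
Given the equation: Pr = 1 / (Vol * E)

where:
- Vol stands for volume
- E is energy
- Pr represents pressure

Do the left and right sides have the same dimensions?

No

Vol (volume) has dimensions [L^3].
E (energy) has dimensions [L^2 M T^-2].
Pr (pressure) has dimensions [L^-1 M T^-2].

Left side: [L^-1 M T^-2]
Right side: [L^-5 M^-1 T^2]

The two sides have different dimensions, so the equation is NOT dimensionally consistent.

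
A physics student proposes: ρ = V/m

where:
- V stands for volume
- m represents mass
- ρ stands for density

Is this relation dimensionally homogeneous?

No

V (volume) has dimensions [L^3].
m (mass) has dimensions [M].
ρ (density) has dimensions [L^-3 M].

Left side: [L^-3 M]
Right side: [L^3 M^-1]

The two sides have different dimensions, so the equation is NOT dimensionally consistent.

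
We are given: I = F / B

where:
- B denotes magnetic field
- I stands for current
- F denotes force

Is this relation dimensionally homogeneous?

No

B (magnetic field) has dimensions [I^-1 M T^-2].
I (current) has dimensions [I].
F (force) has dimensions [L M T^-2].

Left side: [I]
Right side: [I L]

The two sides have different dimensions, so the equation is NOT dimensionally consistent.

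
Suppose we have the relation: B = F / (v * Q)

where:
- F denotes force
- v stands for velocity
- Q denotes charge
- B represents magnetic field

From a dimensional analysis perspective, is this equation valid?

Yes

F (force) has dimensions [L M T^-2].
v (velocity) has dimensions [L T^-1].
Q (charge) has dimensions [I T].
B (magnetic field) has dimensions [I^-1 M T^-2].

Left side: [I^-1 M T^-2]
Right side: [I^-1 M T^-2]

Both sides have the same dimensions, so the equation is dimensionally consistent.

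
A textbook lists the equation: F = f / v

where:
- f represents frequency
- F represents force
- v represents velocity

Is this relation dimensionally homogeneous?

No

f (frequency) has dimensions [T^-1].
F (force) has dimensions [L M T^-2].
v (velocity) has dimensions [L T^-1].

Left side: [L M T^-2]
Right side: [L^-1]

The two sides have different dimensions, so the equation is NOT dimensionally consistent.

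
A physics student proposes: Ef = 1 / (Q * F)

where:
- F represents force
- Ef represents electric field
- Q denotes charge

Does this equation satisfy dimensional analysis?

No

F (force) has dimensions [L M T^-2].
Ef (electric field) has dimensions [I^-1 L M T^-3].
Q (charge) has dimensions [I T].

Left side: [I^-1 L M T^-3]
Right side: [I^-1 L^-1 M^-1 T]

The two sides have different dimensions, so the equation is NOT dimensionally consistent.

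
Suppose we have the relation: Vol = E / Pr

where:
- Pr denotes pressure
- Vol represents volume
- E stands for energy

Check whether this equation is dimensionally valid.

Yes

Pr (pressure) has dimensions [L^-1 M T^-2].
Vol (volume) has dimensions [L^3].
E (energy) has dimensions [L^2 M T^-2].

Left side: [L^3]
Right side: [L^3]

Both sides have the same dimensions, so the equation is dimensionally consistent.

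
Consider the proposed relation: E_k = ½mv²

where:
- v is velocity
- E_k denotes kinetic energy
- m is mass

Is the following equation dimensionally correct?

Yes

v (velocity) has dimensions [L T^-1].
E_k (kinetic energy) has dimensions [L^2 M T^-2].
m (mass) has dimensions [M].

Left side: [L^2 M T^-2]
Right side: [L^2 M T^-2]

Both sides have the same dimensions, so the equation is dimensionally consistent.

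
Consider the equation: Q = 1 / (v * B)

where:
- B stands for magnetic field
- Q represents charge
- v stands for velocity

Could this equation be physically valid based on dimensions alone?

No

B (magnetic field) has dimensions [I^-1 M T^-2].
Q (charge) has dimensions [I T].
v (velocity) has dimensions [L T^-1].

Left side: [I T]
Right side: [I L^-1 M^-1 T^3]

The two sides have different dimensions, so the equation is NOT dimensionally consistent.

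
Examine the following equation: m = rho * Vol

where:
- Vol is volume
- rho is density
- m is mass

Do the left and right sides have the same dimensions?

Yes

Vol (volume) has dimensions [L^3].
rho (density) has dimensions [L^-3 M].
m (mass) has dimensions [M].

Left side: [M]
Right side: [M]

Both sides have the same dimensions, so the equation is dimensionally consistent.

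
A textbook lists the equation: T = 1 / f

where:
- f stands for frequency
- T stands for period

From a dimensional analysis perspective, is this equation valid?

Yes

f (frequency) has dimensions [T^-1].
T (period) has dimensions [T].

Left side: [T]
Right side: [T]

Both sides have the same dimensions, so the equation is dimensionally consistent.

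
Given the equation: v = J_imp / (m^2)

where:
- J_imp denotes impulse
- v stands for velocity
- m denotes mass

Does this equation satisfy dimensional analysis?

No

J_imp (impulse) has dimensions [L M T^-1].
v (velocity) has dimensions [L T^-1].
m (mass) has dimensions [M].

Left side: [L T^-1]
Right side: [L M^-1 T^-1]

The two sides have different dimensions, so the equation is NOT dimensionally consistent.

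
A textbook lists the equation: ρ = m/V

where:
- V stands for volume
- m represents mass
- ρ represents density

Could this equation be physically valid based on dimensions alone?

Yes

V (volume) has dimensions [L^3].
m (mass) has dimensions [M].
ρ (density) has dimensions [L^-3 M].

Left side: [L^-3 M]
Right side: [L^-3 M]

Both sides have the same dimensions, so the equation is dimensionally consistent.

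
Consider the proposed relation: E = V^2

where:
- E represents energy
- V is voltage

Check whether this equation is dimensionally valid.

No

E (energy) has dimensions [L^2 M T^-2].
V (voltage) has dimensions [I^-1 L^2 M T^-3].

Left side: [L^2 M T^-2]
Right side: [I^-2 L^4 M^2 T^-6]

The two sides have different dimensions, so the equation is NOT dimensionally consistent.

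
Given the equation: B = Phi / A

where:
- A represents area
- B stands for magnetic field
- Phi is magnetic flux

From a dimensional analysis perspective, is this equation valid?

Yes

A (area) has dimensions [L^2].
B (magnetic field) has dimensions [I^-1 M T^-2].
Phi (magnetic flux) has dimensions [I^-1 L^2 M T^-2].

Left side: [I^-1 M T^-2]
Right side: [I^-1 M T^-2]

Both sides have the same dimensions, so the equation is dimensionally consistent.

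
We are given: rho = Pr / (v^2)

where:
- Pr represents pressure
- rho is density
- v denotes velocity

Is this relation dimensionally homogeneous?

Yes

Pr (pressure) has dimensions [L^-1 M T^-2].
rho (density) has dimensions [L^-3 M].
v (velocity) has dimensions [L T^-1].

Left side: [L^-3 M]
Right side: [L^-3 M]

Both sides have the same dimensions, so the equation is dimensionally consistent.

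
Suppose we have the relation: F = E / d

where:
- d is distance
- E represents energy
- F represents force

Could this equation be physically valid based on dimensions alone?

Yes

d (distance) has dimensions [L].
E (energy) has dimensions [L^2 M T^-2].
F (force) has dimensions [L M T^-2].

Left side: [L M T^-2]
Right side: [L M T^-2]

Both sides have the same dimensions, so the equation is dimensionally consistent.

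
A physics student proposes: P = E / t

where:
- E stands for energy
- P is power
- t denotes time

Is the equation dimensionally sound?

Yes

E (energy) has dimensions [L^2 M T^-2].
P (power) has dimensions [L^2 M T^-3].
t (time) has dimensions [T].

Left side: [L^2 M T^-3]
Right side: [L^2 M T^-3]

Both sides have the same dimensions, so the equation is dimensionally consistent.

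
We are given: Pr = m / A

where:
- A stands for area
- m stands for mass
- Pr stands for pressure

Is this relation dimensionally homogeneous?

No

A (area) has dimensions [L^2].
m (mass) has dimensions [M].
Pr (pressure) has dimensions [L^-1 M T^-2].

Left side: [L^-1 M T^-2]
Right side: [L^-2 M]

The two sides have different dimensions, so the equation is NOT dimensionally consistent.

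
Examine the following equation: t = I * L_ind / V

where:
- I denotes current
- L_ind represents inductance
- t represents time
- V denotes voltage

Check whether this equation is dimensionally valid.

Yes

I (current) has dimensions [I].
L_ind (inductance) has dimensions [I^-2 L^2 M T^-2].
t (time) has dimensions [T].
V (voltage) has dimensions [I^-1 L^2 M T^-3].

Left side: [T]
Right side: [T]

Both sides have the same dimensions, so the equation is dimensionally consistent.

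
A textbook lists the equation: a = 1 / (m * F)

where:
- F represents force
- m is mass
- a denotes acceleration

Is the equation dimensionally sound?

No

F (force) has dimensions [L M T^-2].
m (mass) has dimensions [M].
a (acceleration) has dimensions [L T^-2].

Left side: [L T^-2]
Right side: [L^-1 M^-2 T^2]

The two sides have different dimensions, so the equation is NOT dimensionally consistent.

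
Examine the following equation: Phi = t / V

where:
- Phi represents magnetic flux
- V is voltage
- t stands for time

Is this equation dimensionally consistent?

No

Phi (magnetic flux) has dimensions [I^-1 L^2 M T^-2].
V (voltage) has dimensions [I^-1 L^2 M T^-3].
t (time) has dimensions [T].

Left side: [I^-1 L^2 M T^-2]
Right side: [I L^-2 M^-1 T^4]

The two sides have different dimensions, so the equation is NOT dimensionally consistent.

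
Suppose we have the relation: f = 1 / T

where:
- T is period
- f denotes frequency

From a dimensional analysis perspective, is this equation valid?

Yes

T (period) has dimensions [T].
f (frequency) has dimensions [T^-1].

Left side: [T^-1]
Right side: [T^-1]

Both sides have the same dimensions, so the equation is dimensionally consistent.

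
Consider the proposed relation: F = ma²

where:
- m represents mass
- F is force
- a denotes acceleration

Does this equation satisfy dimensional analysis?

No

m (mass) has dimensions [M].
F (force) has dimensions [L M T^-2].
a (acceleration) has dimensions [L T^-2].

Left side: [L M T^-2]
Right side: [L^2 M T^-4]

The two sides have different dimensions, so the equation is NOT dimensionally consistent.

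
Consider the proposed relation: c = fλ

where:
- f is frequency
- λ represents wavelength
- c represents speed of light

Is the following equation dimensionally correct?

Yes

f (frequency) has dimensions [T^-1].
λ (wavelength) has dimensions [L].
c (speed of light) has dimensions [L T^-1].

Left side: [L T^-1]
Right side: [L T^-1]

Both sides have the same dimensions, so the equation is dimensionally consistent.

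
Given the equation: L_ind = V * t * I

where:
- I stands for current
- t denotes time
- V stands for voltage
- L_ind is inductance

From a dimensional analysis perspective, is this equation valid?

No

I (current) has dimensions [I].
t (time) has dimensions [T].
V (voltage) has dimensions [I^-1 L^2 M T^-3].
L_ind (inductance) has dimensions [I^-2 L^2 M T^-2].

Left side: [I^-2 L^2 M T^-2]
Right side: [L^2 M T^-2]

The two sides have different dimensions, so the equation is NOT dimensionally consistent.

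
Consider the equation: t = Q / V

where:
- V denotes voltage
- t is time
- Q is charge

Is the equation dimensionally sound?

No

V (voltage) has dimensions [I^-1 L^2 M T^-3].
t (time) has dimensions [T].
Q (charge) has dimensions [I T].

Left side: [T]
Right side: [I^2 L^-2 M^-1 T^4]

The two sides have different dimensions, so the equation is NOT dimensionally consistent.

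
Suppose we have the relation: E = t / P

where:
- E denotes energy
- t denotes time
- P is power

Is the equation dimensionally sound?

No

E (energy) has dimensions [L^2 M T^-2].
t (time) has dimensions [T].
P (power) has dimensions [L^2 M T^-3].

Left side: [L^2 M T^-2]
Right side: [L^-2 M^-1 T^4]

The two sides have different dimensions, so the equation is NOT dimensionally consistent.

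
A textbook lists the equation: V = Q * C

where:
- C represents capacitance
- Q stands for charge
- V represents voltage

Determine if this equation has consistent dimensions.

No

C (capacitance) has dimensions [I^2 L^-2 M^-1 T^4].
Q (charge) has dimensions [I T].
V (voltage) has dimensions [I^-1 L^2 M T^-3].

Left side: [I^-1 L^2 M T^-3]
Right side: [I^3 L^-2 M^-1 T^5]

The two sides have different dimensions, so the equation is NOT dimensionally consistent.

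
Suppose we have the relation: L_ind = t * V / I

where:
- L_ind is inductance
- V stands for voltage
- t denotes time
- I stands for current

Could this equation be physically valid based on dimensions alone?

Yes

L_ind (inductance) has dimensions [I^-2 L^2 M T^-2].
V (voltage) has dimensions [I^-1 L^2 M T^-3].
t (time) has dimensions [T].
I (current) has dimensions [I].

Left side: [I^-2 L^2 M T^-2]
Right side: [I^-2 L^2 M T^-2]

Both sides have the same dimensions, so the equation is dimensionally consistent.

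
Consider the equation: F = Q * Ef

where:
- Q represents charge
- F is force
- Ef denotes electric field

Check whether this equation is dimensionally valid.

Yes

Q (charge) has dimensions [I T].
F (force) has dimensions [L M T^-2].
Ef (electric field) has dimensions [I^-1 L M T^-3].

Left side: [L M T^-2]
Right side: [L M T^-2]

Both sides have the same dimensions, so the equation is dimensionally consistent.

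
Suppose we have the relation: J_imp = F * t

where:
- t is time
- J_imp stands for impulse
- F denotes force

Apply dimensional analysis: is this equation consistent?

Yes

t (time) has dimensions [T].
J_imp (impulse) has dimensions [L M T^-1].
F (force) has dimensions [L M T^-2].

Left side: [L M T^-1]
Right side: [L M T^-1]

Both sides have the same dimensions, so the equation is dimensionally consistent.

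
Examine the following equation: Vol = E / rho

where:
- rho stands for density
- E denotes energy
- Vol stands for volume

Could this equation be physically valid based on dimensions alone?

No

rho (density) has dimensions [L^-3 M].
E (energy) has dimensions [L^2 M T^-2].
Vol (volume) has dimensions [L^3].

Left side: [L^3]
Right side: [L^5 T^-2]

The two sides have different dimensions, so the equation is NOT dimensionally consistent.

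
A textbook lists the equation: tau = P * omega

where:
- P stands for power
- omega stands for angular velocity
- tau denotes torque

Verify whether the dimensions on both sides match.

No

P (power) has dimensions [L^2 M T^-3].
omega (angular velocity) has dimensions [T^-1].
tau (torque) has dimensions [L^2 M T^-2].

Left side: [L^2 M T^-2]
Right side: [L^2 M T^-4]

The two sides have different dimensions, so the equation is NOT dimensionally consistent.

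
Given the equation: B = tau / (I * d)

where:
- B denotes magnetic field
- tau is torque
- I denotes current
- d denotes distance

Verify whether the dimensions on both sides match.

No

B (magnetic field) has dimensions [I^-1 M T^-2].
tau (torque) has dimensions [L^2 M T^-2].
I (current) has dimensions [I].
d (distance) has dimensions [L].

Left side: [I^-1 M T^-2]
Right side: [I^-1 L M T^-2]

The two sides have different dimensions, so the equation is NOT dimensionally consistent.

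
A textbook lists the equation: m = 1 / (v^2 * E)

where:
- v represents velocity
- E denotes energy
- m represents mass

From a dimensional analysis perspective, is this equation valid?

No

v (velocity) has dimensions [L T^-1].
E (energy) has dimensions [L^2 M T^-2].
m (mass) has dimensions [M].

Left side: [M]
Right side: [L^-4 M^-1 T^4]

The two sides have different dimensions, so the equation is NOT dimensionally consistent.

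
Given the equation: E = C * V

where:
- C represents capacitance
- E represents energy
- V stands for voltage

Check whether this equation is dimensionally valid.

No

C (capacitance) has dimensions [I^2 L^-2 M^-1 T^4].
E (energy) has dimensions [L^2 M T^-2].
V (voltage) has dimensions [I^-1 L^2 M T^-3].

Left side: [L^2 M T^-2]
Right side: [I T]

The two sides have different dimensions, so the equation is NOT dimensionally consistent.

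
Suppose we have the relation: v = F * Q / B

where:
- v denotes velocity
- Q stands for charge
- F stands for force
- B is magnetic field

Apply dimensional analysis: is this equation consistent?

No

v (velocity) has dimensions [L T^-1].
Q (charge) has dimensions [I T].
F (force) has dimensions [L M T^-2].
B (magnetic field) has dimensions [I^-1 M T^-2].

Left side: [L T^-1]
Right side: [I^2 L T]

The two sides have different dimensions, so the equation is NOT dimensionally consistent.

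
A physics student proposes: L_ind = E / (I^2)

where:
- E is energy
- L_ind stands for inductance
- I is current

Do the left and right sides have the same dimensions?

Yes

E (energy) has dimensions [L^2 M T^-2].
L_ind (inductance) has dimensions [I^-2 L^2 M T^-2].
I (current) has dimensions [I].

Left side: [I^-2 L^2 M T^-2]
Right side: [I^-2 L^2 M T^-2]

Both sides have the same dimensions, so the equation is dimensionally consistent.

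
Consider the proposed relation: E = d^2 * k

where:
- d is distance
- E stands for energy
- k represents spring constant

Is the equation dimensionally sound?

Yes

d (distance) has dimensions [L].
E (energy) has dimensions [L^2 M T^-2].
k (spring constant) has dimensions [M T^-2].

Left side: [L^2 M T^-2]
Right side: [L^2 M T^-2]

Both sides have the same dimensions, so the equation is dimensionally consistent.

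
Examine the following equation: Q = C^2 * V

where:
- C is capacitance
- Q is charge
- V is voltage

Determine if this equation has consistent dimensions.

No

C (capacitance) has dimensions [I^2 L^-2 M^-1 T^4].
Q (charge) has dimensions [I T].
V (voltage) has dimensions [I^-1 L^2 M T^-3].

Left side: [I T]
Right side: [I^3 L^-2 M^-1 T^5]

The two sides have different dimensions, so the equation is NOT dimensionally consistent.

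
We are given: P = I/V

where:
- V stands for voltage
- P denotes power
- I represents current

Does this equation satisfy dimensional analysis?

No

V (voltage) has dimensions [I^-1 L^2 M T^-3].
P (power) has dimensions [L^2 M T^-3].
I (current) has dimensions [I].

Left side: [L^2 M T^-3]
Right side: [I^2 L^-2 M^-1 T^3]

The two sides have different dimensions, so the equation is NOT dimensionally consistent.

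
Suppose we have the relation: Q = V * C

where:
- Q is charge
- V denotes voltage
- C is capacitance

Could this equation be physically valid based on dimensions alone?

Yes

Q (charge) has dimensions [I T].
V (voltage) has dimensions [I^-1 L^2 M T^-3].
C (capacitance) has dimensions [I^2 L^-2 M^-1 T^4].

Left side: [I T]
Right side: [I T]

Both sides have the same dimensions, so the equation is dimensionally consistent.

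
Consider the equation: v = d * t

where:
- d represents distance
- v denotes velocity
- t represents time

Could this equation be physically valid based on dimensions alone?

No

d (distance) has dimensions [L].
v (velocity) has dimensions [L T^-1].
t (time) has dimensions [T].

Left side: [L T^-1]
Right side: [L T]

The two sides have different dimensions, so the equation is NOT dimensionally consistent.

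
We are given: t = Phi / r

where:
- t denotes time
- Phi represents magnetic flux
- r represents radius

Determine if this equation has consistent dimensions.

No

t (time) has dimensions [T].
Phi (magnetic flux) has dimensions [I^-1 L^2 M T^-2].
r (radius) has dimensions [L].

Left side: [T]
Right side: [I^-1 L M T^-2]

The two sides have different dimensions, so the equation is NOT dimensionally consistent.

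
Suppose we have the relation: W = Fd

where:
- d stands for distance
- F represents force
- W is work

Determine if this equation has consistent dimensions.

Yes

d (distance) has dimensions [L].
F (force) has dimensions [L M T^-2].
W (work) has dimensions [L^2 M T^-2].

Left side: [L^2 M T^-2]
Right side: [L^2 M T^-2]

Both sides have the same dimensions, so the equation is dimensionally consistent.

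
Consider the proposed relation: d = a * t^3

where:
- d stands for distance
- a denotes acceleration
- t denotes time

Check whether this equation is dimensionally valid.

No

d (distance) has dimensions [L].
a (acceleration) has dimensions [L T^-2].
t (time) has dimensions [T].

Left side: [L]
Right side: [L T]

The two sides have different dimensions, so the equation is NOT dimensionally consistent.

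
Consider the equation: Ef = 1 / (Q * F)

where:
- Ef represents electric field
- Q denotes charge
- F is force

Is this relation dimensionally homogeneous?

No

Ef (electric field) has dimensions [I^-1 L M T^-3].
Q (charge) has dimensions [I T].
F (force) has dimensions [L M T^-2].

Left side: [I^-1 L M T^-3]
Right side: [I^-1 L^-1 M^-1 T]

The two sides have different dimensions, so the equation is NOT dimensionally consistent.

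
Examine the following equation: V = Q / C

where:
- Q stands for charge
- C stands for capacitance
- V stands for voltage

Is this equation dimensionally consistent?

Yes

Q (charge) has dimensions [I T].
C (capacitance) has dimensions [I^2 L^-2 M^-1 T^4].
V (voltage) has dimensions [I^-1 L^2 M T^-3].

Left side: [I^-1 L^2 M T^-3]
Right side: [I^-1 L^2 M T^-3]

Both sides have the same dimensions, so the equation is dimensionally consistent.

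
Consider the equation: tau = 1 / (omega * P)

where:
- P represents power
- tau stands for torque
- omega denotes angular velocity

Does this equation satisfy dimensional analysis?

No

P (power) has dimensions [L^2 M T^-3].
tau (torque) has dimensions [L^2 M T^-2].
omega (angular velocity) has dimensions [T^-1].

Left side: [L^2 M T^-2]
Right side: [L^-2 M^-1 T^4]

The two sides have different dimensions, so the equation is NOT dimensionally consistent.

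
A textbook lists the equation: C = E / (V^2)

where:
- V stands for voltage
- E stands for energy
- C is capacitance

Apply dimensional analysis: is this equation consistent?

Yes

V (voltage) has dimensions [I^-1 L^2 M T^-3].
E (energy) has dimensions [L^2 M T^-2].
C (capacitance) has dimensions [I^2 L^-2 M^-1 T^4].

Left side: [I^2 L^-2 M^-1 T^4]
Right side: [I^2 L^-2 M^-1 T^4]

Both sides have the same dimensions, so the equation is dimensionally consistent.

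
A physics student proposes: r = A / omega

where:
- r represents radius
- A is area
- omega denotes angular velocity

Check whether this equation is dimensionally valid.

No

r (radius) has dimensions [L].
A (area) has dimensions [L^2].
omega (angular velocity) has dimensions [T^-1].

Left side: [L]
Right side: [L^2 T]

The two sides have different dimensions, so the equation is NOT dimensionally consistent.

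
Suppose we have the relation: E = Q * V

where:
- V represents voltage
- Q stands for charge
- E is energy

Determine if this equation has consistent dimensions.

Yes

V (voltage) has dimensions [I^-1 L^2 M T^-3].
Q (charge) has dimensions [I T].
E (energy) has dimensions [L^2 M T^-2].

Left side: [L^2 M T^-2]
Right side: [L^2 M T^-2]

Both sides have the same dimensions, so the equation is dimensionally consistent.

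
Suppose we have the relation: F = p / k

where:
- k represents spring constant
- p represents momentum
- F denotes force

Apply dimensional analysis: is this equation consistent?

No

k (spring constant) has dimensions [M T^-2].
p (momentum) has dimensions [L M T^-1].
F (force) has dimensions [L M T^-2].

Left side: [L M T^-2]
Right side: [L T]

The two sides have different dimensions, so the equation is NOT dimensionally consistent.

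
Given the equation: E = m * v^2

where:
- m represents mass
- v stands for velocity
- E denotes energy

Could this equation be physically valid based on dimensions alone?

Yes

m (mass) has dimensions [M].
v (velocity) has dimensions [L T^-1].
E (energy) has dimensions [L^2 M T^-2].

Left side: [L^2 M T^-2]
Right side: [L^2 M T^-2]

Both sides have the same dimensions, so the equation is dimensionally consistent.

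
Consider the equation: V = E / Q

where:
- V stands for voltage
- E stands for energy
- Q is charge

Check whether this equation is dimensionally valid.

Yes

V (voltage) has dimensions [I^-1 L^2 M T^-3].
E (energy) has dimensions [L^2 M T^-2].
Q (charge) has dimensions [I T].

Left side: [I^-1 L^2 M T^-3]
Right side: [I^-1 L^2 M T^-3]

Both sides have the same dimensions, so the equation is dimensionally consistent.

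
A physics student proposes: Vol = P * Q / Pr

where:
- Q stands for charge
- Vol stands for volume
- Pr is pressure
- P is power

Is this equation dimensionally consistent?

No

Q (charge) has dimensions [I T].
Vol (volume) has dimensions [L^3].
Pr (pressure) has dimensions [L^-1 M T^-2].
P (power) has dimensions [L^2 M T^-3].

Left side: [L^3]
Right side: [I L^3]

The two sides have different dimensions, so the equation is NOT dimensionally consistent.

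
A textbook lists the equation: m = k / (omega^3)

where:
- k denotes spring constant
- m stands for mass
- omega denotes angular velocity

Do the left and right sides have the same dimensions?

No

k (spring constant) has dimensions [M T^-2].
m (mass) has dimensions [M].
omega (angular velocity) has dimensions [T^-1].

Left side: [M]
Right side: [M T]

The two sides have different dimensions, so the equation is NOT dimensionally consistent.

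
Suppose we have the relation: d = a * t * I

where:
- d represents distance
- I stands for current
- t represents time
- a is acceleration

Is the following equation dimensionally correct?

No

d (distance) has dimensions [L].
I (current) has dimensions [I].
t (time) has dimensions [T].
a (acceleration) has dimensions [L T^-2].

Left side: [L]
Right side: [I L T^-1]

The two sides have different dimensions, so the equation is NOT dimensionally consistent.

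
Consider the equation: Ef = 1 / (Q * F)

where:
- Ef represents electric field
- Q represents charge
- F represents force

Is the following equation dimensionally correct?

No

Ef (electric field) has dimensions [I^-1 L M T^-3].
Q (charge) has dimensions [I T].
F (force) has dimensions [L M T^-2].

Left side: [I^-1 L M T^-3]
Right side: [I^-1 L^-1 M^-1 T]

The two sides have different dimensions, so the equation is NOT dimensionally consistent.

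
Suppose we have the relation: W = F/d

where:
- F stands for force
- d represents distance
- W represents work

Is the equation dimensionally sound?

No

F (force) has dimensions [L M T^-2].
d (distance) has dimensions [L].
W (work) has dimensions [L^2 M T^-2].

Left side: [L^2 M T^-2]
Right side: [M T^-2]

The two sides have different dimensions, so the equation is NOT dimensionally consistent.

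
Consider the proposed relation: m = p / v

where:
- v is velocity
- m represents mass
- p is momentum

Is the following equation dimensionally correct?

Yes

v (velocity) has dimensions [L T^-1].
m (mass) has dimensions [M].
p (momentum) has dimensions [L M T^-1].

Left side: [M]
Right side: [M]

Both sides have the same dimensions, so the equation is dimensionally consistent.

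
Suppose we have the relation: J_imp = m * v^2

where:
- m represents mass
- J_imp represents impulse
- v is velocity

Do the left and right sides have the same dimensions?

No

m (mass) has dimensions [M].
J_imp (impulse) has dimensions [L M T^-1].
v (velocity) has dimensions [L T^-1].

Left side: [L M T^-1]
Right side: [L^2 M T^-2]

The two sides have different dimensions, so the equation is NOT dimensionally consistent.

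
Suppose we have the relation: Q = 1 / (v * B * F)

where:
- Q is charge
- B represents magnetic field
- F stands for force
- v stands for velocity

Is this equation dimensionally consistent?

No

Q (charge) has dimensions [I T].
B (magnetic field) has dimensions [I^-1 M T^-2].
F (force) has dimensions [L M T^-2].
v (velocity) has dimensions [L T^-1].

Left side: [I T]
Right side: [I L^-2 M^-2 T^5]

The two sides have different dimensions, so the equation is NOT dimensionally consistent.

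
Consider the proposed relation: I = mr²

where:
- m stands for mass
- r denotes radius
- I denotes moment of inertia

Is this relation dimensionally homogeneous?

Yes

m (mass) has dimensions [M].
r (radius) has dimensions [L].
I (moment of inertia) has dimensions [L^2 M].

Left side: [L^2 M]
Right side: [L^2 M]

Both sides have the same dimensions, so the equation is dimensionally consistent.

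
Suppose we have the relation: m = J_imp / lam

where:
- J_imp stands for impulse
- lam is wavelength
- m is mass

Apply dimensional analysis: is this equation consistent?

No

J_imp (impulse) has dimensions [L M T^-1].
lam (wavelength) has dimensions [L].
m (mass) has dimensions [M].

Left side: [M]
Right side: [M T^-1]

The two sides have different dimensions, so the equation is NOT dimensionally consistent.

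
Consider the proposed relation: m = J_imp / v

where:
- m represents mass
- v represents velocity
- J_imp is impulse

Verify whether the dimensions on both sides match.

Yes

m (mass) has dimensions [M].
v (velocity) has dimensions [L T^-1].
J_imp (impulse) has dimensions [L M T^-1].

Left side: [M]
Right side: [M]

Both sides have the same dimensions, so the equation is dimensionally consistent.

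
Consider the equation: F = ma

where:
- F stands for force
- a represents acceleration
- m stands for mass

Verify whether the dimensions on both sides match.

Yes

F (force) has dimensions [L M T^-2].
a (acceleration) has dimensions [L T^-2].
m (mass) has dimensions [M].

Left side: [L M T^-2]
Right side: [L M T^-2]

Both sides have the same dimensions, so the equation is dimensionally consistent.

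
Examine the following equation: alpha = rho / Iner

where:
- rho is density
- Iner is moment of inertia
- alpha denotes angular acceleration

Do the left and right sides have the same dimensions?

No

rho (density) has dimensions [L^-3 M].
Iner (moment of inertia) has dimensions [L^2 M].
alpha (angular acceleration) has dimensions [T^-2].

Left side: [T^-2]
Right side: [L^-5]

The two sides have different dimensions, so the equation is NOT dimensionally consistent.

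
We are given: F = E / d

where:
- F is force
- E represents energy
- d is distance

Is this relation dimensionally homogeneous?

Yes

F (force) has dimensions [L M T^-2].
E (energy) has dimensions [L^2 M T^-2].
d (distance) has dimensions [L].

Left side: [L M T^-2]
Right side: [L M T^-2]

Both sides have the same dimensions, so the equation is dimensionally consistent.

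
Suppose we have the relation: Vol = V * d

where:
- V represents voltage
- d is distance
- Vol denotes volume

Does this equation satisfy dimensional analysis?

No

V (voltage) has dimensions [I^-1 L^2 M T^-3].
d (distance) has dimensions [L].
Vol (volume) has dimensions [L^3].

Left side: [L^3]
Right side: [I^-1 L^3 M T^-3]

The two sides have different dimensions, so the equation is NOT dimensionally consistent.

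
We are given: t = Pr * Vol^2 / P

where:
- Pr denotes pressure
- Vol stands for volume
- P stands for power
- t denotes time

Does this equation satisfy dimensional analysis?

No

Pr (pressure) has dimensions [L^-1 M T^-2].
Vol (volume) has dimensions [L^3].
P (power) has dimensions [L^2 M T^-3].
t (time) has dimensions [T].

Left side: [T]
Right side: [L^3 T]

The two sides have different dimensions, so the equation is NOT dimensionally consistent.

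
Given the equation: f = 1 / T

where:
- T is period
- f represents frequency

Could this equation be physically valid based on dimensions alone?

Yes

T (period) has dimensions [T].
f (frequency) has dimensions [T^-1].

Left side: [T^-1]
Right side: [T^-1]

Both sides have the same dimensions, so the equation is dimensionally consistent.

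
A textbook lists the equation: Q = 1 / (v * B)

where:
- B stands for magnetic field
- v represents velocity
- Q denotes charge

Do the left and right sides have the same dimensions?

No

B (magnetic field) has dimensions [I^-1 M T^-2].
v (velocity) has dimensions [L T^-1].
Q (charge) has dimensions [I T].

Left side: [I T]
Right side: [I L^-1 M^-1 T^3]

The two sides have different dimensions, so the equation is NOT dimensionally consistent.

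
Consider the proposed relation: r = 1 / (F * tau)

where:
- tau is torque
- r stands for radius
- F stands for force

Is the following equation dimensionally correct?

No

tau (torque) has dimensions [L^2 M T^-2].
r (radius) has dimensions [L].
F (force) has dimensions [L M T^-2].

Left side: [L]
Right side: [L^-3 M^-2 T^4]

The two sides have different dimensions, so the equation is NOT dimensionally consistent.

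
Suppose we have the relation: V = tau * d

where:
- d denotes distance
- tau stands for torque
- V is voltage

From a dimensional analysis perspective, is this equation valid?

No

d (distance) has dimensions [L].
tau (torque) has dimensions [L^2 M T^-2].
V (voltage) has dimensions [I^-1 L^2 M T^-3].

Left side: [I^-1 L^2 M T^-3]
Right side: [L^3 M T^-2]

The two sides have different dimensions, so the equation is NOT dimensionally consistent.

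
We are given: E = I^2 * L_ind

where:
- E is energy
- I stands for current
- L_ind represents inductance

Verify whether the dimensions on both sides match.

Yes

E (energy) has dimensions [L^2 M T^-2].
I (current) has dimensions [I].
L_ind (inductance) has dimensions [I^-2 L^2 M T^-2].

Left side: [L^2 M T^-2]
Right side: [L^2 M T^-2]

Both sides have the same dimensions, so the equation is dimensionally consistent.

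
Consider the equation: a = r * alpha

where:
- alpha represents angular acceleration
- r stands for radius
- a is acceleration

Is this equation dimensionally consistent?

Yes

alpha (angular acceleration) has dimensions [T^-2].
r (radius) has dimensions [L].
a (acceleration) has dimensions [L T^-2].

Left side: [L T^-2]
Right side: [L T^-2]

Both sides have the same dimensions, so the equation is dimensionally consistent.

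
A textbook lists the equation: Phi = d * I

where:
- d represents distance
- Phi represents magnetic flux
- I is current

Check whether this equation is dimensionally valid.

No

d (distance) has dimensions [L].
Phi (magnetic flux) has dimensions [I^-1 L^2 M T^-2].
I (current) has dimensions [I].

Left side: [I^-1 L^2 M T^-2]
Right side: [I L]

The two sides have different dimensions, so the equation is NOT dimensionally consistent.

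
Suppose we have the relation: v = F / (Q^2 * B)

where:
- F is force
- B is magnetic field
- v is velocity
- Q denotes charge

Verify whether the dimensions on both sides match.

No

F (force) has dimensions [L M T^-2].
B (magnetic field) has dimensions [I^-1 M T^-2].
v (velocity) has dimensions [L T^-1].
Q (charge) has dimensions [I T].

Left side: [L T^-1]
Right side: [I^-1 L T^-2]

The two sides have different dimensions, so the equation is NOT dimensionally consistent.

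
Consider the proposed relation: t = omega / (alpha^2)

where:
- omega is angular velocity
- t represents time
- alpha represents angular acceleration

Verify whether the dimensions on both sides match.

No

omega (angular velocity) has dimensions [T^-1].
t (time) has dimensions [T].
alpha (angular acceleration) has dimensions [T^-2].

Left side: [T]
Right side: [T^3]

The two sides have different dimensions, so the equation is NOT dimensionally consistent.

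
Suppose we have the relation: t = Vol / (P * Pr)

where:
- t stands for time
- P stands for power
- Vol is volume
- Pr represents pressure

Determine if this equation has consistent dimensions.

No

t (time) has dimensions [T].
P (power) has dimensions [L^2 M T^-3].
Vol (volume) has dimensions [L^3].
Pr (pressure) has dimensions [L^-1 M T^-2].

Left side: [T]
Right side: [L^2 M^-2 T^5]

The two sides have different dimensions, so the equation is NOT dimensionally consistent.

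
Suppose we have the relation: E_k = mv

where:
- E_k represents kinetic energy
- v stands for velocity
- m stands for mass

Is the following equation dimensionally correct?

No

E_k (kinetic energy) has dimensions [L^2 M T^-2].
v (velocity) has dimensions [L T^-1].
m (mass) has dimensions [M].

Left side: [L^2 M T^-2]
Right side: [L M T^-1]

The two sides have different dimensions, so the equation is NOT dimensionally consistent.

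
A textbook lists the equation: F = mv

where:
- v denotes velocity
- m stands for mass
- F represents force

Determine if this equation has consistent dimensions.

No

v (velocity) has dimensions [L T^-1].
m (mass) has dimensions [M].
F (force) has dimensions [L M T^-2].

Left side: [L M T^-2]
Right side: [L M T^-1]

The two sides have different dimensions, so the equation is NOT dimensionally consistent.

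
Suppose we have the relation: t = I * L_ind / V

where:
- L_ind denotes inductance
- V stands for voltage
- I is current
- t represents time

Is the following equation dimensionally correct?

Yes

L_ind (inductance) has dimensions [I^-2 L^2 M T^-2].
V (voltage) has dimensions [I^-1 L^2 M T^-3].
I (current) has dimensions [I].
t (time) has dimensions [T].

Left side: [T]
Right side: [T]

Both sides have the same dimensions, so the equation is dimensionally consistent.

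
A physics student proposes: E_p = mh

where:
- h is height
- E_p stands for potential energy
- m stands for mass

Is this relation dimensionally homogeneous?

No

h (height) has dimensions [L].
E_p (potential energy) has dimensions [L^2 M T^-2].
m (mass) has dimensions [M].

Left side: [L^2 M T^-2]
Right side: [L M]

The two sides have different dimensions, so the equation is NOT dimensionally consistent.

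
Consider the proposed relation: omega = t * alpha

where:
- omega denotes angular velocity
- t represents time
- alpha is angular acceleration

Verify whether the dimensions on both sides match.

Yes

omega (angular velocity) has dimensions [T^-1].
t (time) has dimensions [T].
alpha (angular acceleration) has dimensions [T^-2].

Left side: [T^-1]
Right side: [T^-1]

Both sides have the same dimensions, so the equation is dimensionally consistent.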